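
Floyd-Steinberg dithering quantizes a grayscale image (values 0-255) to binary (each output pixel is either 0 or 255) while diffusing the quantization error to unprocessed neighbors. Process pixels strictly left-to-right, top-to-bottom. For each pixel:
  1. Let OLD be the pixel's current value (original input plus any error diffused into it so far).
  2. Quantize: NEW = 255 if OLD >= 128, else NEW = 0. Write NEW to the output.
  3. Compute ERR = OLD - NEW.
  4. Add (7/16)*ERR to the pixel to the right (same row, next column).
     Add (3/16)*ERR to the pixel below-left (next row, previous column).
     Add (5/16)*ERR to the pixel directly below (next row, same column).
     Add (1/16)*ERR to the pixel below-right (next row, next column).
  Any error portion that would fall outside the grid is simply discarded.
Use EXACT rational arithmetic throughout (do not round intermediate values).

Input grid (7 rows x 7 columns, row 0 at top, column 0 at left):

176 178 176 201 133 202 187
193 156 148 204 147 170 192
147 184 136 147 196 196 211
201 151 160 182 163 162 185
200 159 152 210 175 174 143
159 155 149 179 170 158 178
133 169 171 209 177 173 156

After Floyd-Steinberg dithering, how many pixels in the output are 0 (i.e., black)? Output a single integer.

(0,0): OLD=176 → NEW=255, ERR=-79
(0,1): OLD=2295/16 → NEW=255, ERR=-1785/16
(0,2): OLD=32561/256 → NEW=0, ERR=32561/256
(0,3): OLD=1051223/4096 → NEW=255, ERR=6743/4096
(0,4): OLD=8763489/65536 → NEW=255, ERR=-7948191/65536
(0,5): OLD=156175015/1048576 → NEW=255, ERR=-111211865/1048576
(0,6): OLD=2358856337/16777216 → NEW=255, ERR=-1919333743/16777216
(1,0): OLD=37733/256 → NEW=255, ERR=-27547/256
(1,1): OLD=190403/2048 → NEW=0, ERR=190403/2048
(1,2): OLD=14533119/65536 → NEW=255, ERR=-2178561/65536
(1,3): OLD=45922515/262144 → NEW=255, ERR=-20924205/262144
(1,4): OLD=912608345/16777216 → NEW=0, ERR=912608345/16777216
(1,5): OLD=17666299305/134217728 → NEW=255, ERR=-16559221335/134217728
(1,6): OLD=205393842631/2147483648 → NEW=0, ERR=205393842631/2147483648
(2,0): OLD=4286225/32768 → NEW=255, ERR=-4069615/32768
(2,1): OLD=152840139/1048576 → NEW=255, ERR=-114546741/1048576
(2,2): OLD=1151985185/16777216 → NEW=0, ERR=1151985185/16777216
(2,3): OLD=21504138073/134217728 → NEW=255, ERR=-12721382567/134217728
(2,4): OLD=153985296937/1073741824 → NEW=255, ERR=-119818868183/1073741824
(2,5): OLD=4465302254819/34359738368 → NEW=255, ERR=-4296431029021/34359738368
(2,6): OLD=98115806275941/549755813888 → NEW=255, ERR=-42071926265499/549755813888
(3,0): OLD=2377441793/16777216 → NEW=255, ERR=-1900748287/16777216
(3,1): OLD=9718544621/134217728 → NEW=0, ERR=9718544621/134217728
(3,2): OLD=202440236439/1073741824 → NEW=255, ERR=-71363928681/1073741824
(3,3): OLD=458150958833/4294967296 → NEW=0, ERR=458150958833/4294967296
(3,4): OLD=79949665424897/549755813888 → NEW=255, ERR=-60238067116543/549755813888
(3,5): OLD=236011539077011/4398046511104 → NEW=0, ERR=236011539077011/4398046511104
(3,6): OLD=12437478224072269/70368744177664 → NEW=255, ERR=-5506551541232051/70368744177664
(4,0): OLD=382622431983/2147483648 → NEW=255, ERR=-164985898257/2147483648
(4,1): OLD=4414301329571/34359738368 → NEW=255, ERR=-4347431954269/34359738368
(4,2): OLD=55196201877101/549755813888 → NEW=0, ERR=55196201877101/549755813888
(4,3): OLD=1154758514311103/4398046511104 → NEW=255, ERR=33256653979583/4398046511104
(4,4): OLD=5657492661681293/35184372088832 → NEW=255, ERR=-3314522220970867/35184372088832
(4,5): OLD=144154068608571661/1125899906842624 → NEW=255, ERR=-142950407636297459/1125899906842624
(4,6): OLD=1195300964106992235/18014398509481984 → NEW=0, ERR=1195300964106992235/18014398509481984
(5,0): OLD=61170006684825/549755813888 → NEW=0, ERR=61170006684825/549755813888
(5,1): OLD=783571062286003/4398046511104 → NEW=255, ERR=-337930798045517/4398046511104
(5,2): OLD=4935287021514837/35184372088832 → NEW=255, ERR=-4036727861137323/35184372088832
(5,3): OLD=33715101525429385/281474976710656 → NEW=0, ERR=33715101525429385/281474976710656
(5,4): OLD=3055809514478502211/18014398509481984 → NEW=255, ERR=-1537862105439403709/18014398509481984
(5,5): OLD=12614099799087362835/144115188075855872 → NEW=0, ERR=12614099799087362835/144115188075855872
(5,6): OLD=528253140620482677949/2305843009213693952 → NEW=255, ERR=-59736826729009279811/2305843009213693952
(6,0): OLD=10792050848885761/70368744177664 → NEW=255, ERR=-7151978916418559/70368744177664
(6,1): OLD=96788161686665845/1125899906842624 → NEW=0, ERR=96788161686665845/1125899906842624
(6,2): OLD=3430173753151608767/18014398509481984 → NEW=255, ERR=-1163497866766297153/18014398509481984
(6,3): OLD=28102052527630278561/144115188075855872 → NEW=255, ERR=-8647320431712968799/144115188075855872
(6,4): OLD=42649114596192354147/288230376151711744 → NEW=255, ERR=-30849631322494140573/288230376151711744
(6,5): OLD=5288065249687550499663/36893488147419103232 → NEW=255, ERR=-4119774227904320824497/36893488147419103232
(6,6): OLD=61697990230873458396473/590295810358705651712 → NEW=0, ERR=61697990230873458396473/590295810358705651712
Output grid:
  Row 0: ##.####  (1 black, running=1)
  Row 1: #.##.#.  (3 black, running=4)
  Row 2: ##.####  (1 black, running=5)
  Row 3: #.#.#.#  (3 black, running=8)
  Row 4: ##.###.  (2 black, running=10)
  Row 5: .##.#.#  (3 black, running=13)
  Row 6: #.####.  (2 black, running=15)

Answer: 15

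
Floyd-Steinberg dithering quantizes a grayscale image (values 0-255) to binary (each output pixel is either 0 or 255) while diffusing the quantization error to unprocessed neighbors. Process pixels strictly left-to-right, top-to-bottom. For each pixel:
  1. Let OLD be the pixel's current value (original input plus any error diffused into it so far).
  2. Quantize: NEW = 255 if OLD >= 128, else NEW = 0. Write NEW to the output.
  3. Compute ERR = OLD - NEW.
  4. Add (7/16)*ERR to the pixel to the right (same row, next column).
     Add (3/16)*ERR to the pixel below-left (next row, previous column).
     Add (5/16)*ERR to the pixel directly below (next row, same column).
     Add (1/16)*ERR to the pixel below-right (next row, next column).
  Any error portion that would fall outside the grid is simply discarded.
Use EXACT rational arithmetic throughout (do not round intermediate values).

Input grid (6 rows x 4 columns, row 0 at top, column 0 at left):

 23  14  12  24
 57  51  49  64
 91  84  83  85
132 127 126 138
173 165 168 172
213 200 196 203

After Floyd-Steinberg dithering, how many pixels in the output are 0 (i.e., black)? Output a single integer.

Answer: 14

Derivation:
(0,0): OLD=23 → NEW=0, ERR=23
(0,1): OLD=385/16 → NEW=0, ERR=385/16
(0,2): OLD=5767/256 → NEW=0, ERR=5767/256
(0,3): OLD=138673/4096 → NEW=0, ERR=138673/4096
(1,0): OLD=17587/256 → NEW=0, ERR=17587/256
(1,1): OLD=192997/2048 → NEW=0, ERR=192997/2048
(1,2): OLD=6889161/65536 → NEW=0, ERR=6889161/65536
(1,3): OLD=127903183/1048576 → NEW=0, ERR=127903183/1048576
(2,0): OLD=4264359/32768 → NEW=255, ERR=-4091481/32768
(2,1): OLD=86848925/1048576 → NEW=0, ERR=86848925/1048576
(2,2): OLD=379263537/2097152 → NEW=255, ERR=-155510223/2097152
(2,3): OLD=3263040141/33554432 → NEW=0, ERR=3263040141/33554432
(3,0): OLD=1820502327/16777216 → NEW=0, ERR=1820502327/16777216
(3,1): OLD=47955649577/268435456 → NEW=255, ERR=-20495391703/268435456
(3,2): OLD=398717882839/4294967296 → NEW=0, ERR=398717882839/4294967296
(3,3): OLD=14044173722977/68719476736 → NEW=255, ERR=-3479292844703/68719476736
(4,0): OLD=827183353259/4294967296 → NEW=255, ERR=-268033307221/4294967296
(4,1): OLD=4742525709441/34359738368 → NEW=255, ERR=-4019207574399/34359738368
(4,2): OLD=144661779241825/1099511627776 → NEW=255, ERR=-135713685841055/1099511627776
(4,3): OLD=1899588549182711/17592186044416 → NEW=0, ERR=1899588549182711/17592186044416
(5,0): OLD=94319033346107/549755813888 → NEW=255, ERR=-45868699195333/549755813888
(5,1): OLD=1757444624072957/17592186044416 → NEW=0, ERR=1757444624072957/17592186044416
(5,2): OLD=1882970134561585/8796093022208 → NEW=255, ERR=-360033586101455/8796093022208
(5,3): OLD=59425473839299473/281474976710656 → NEW=255, ERR=-12350645221917807/281474976710656
Output grid:
  Row 0: ....  (4 black, running=4)
  Row 1: ....  (4 black, running=8)
  Row 2: #.#.  (2 black, running=10)
  Row 3: .#.#  (2 black, running=12)
  Row 4: ###.  (1 black, running=13)
  Row 5: #.##  (1 black, running=14)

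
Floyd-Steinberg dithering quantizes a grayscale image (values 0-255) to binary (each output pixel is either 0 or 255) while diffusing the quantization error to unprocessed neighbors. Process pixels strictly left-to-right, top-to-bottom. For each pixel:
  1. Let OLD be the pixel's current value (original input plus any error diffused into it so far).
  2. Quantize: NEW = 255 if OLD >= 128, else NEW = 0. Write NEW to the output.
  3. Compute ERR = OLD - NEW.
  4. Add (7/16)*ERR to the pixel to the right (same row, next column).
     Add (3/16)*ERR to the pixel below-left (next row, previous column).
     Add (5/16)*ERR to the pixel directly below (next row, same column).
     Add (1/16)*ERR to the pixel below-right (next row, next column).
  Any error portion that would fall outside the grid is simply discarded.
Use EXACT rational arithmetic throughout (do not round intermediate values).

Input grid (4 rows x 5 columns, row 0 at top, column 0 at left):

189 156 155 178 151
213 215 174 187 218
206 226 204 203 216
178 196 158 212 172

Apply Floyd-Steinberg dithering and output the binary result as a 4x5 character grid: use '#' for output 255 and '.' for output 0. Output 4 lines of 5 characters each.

(0,0): OLD=189 → NEW=255, ERR=-66
(0,1): OLD=1017/8 → NEW=0, ERR=1017/8
(0,2): OLD=26959/128 → NEW=255, ERR=-5681/128
(0,3): OLD=324777/2048 → NEW=255, ERR=-197463/2048
(0,4): OLD=3565727/32768 → NEW=0, ERR=3565727/32768
(1,0): OLD=27675/128 → NEW=255, ERR=-4965/128
(1,1): OLD=230717/1024 → NEW=255, ERR=-30403/1024
(1,2): OLD=4489473/32768 → NEW=255, ERR=-3866367/32768
(1,3): OLD=16105773/131072 → NEW=0, ERR=16105773/131072
(1,4): OLD=628596455/2097152 → NEW=255, ERR=93822695/2097152
(2,0): OLD=3085295/16384 → NEW=255, ERR=-1092625/16384
(2,1): OLD=85457717/524288 → NEW=255, ERR=-48235723/524288
(2,2): OLD=1242019551/8388608 → NEW=255, ERR=-897075489/8388608
(2,3): OLD=26256600109/134217728 → NEW=255, ERR=-7968920531/134217728
(2,4): OLD=454589598203/2147483648 → NEW=255, ERR=-93018732037/2147483648
(3,0): OLD=1173645055/8388608 → NEW=255, ERR=-965449985/8388608
(3,1): OLD=6219508243/67108864 → NEW=0, ERR=6219508243/67108864
(3,2): OLD=318354385985/2147483648 → NEW=255, ERR=-229253944255/2147483648
(3,3): OLD=566658220057/4294967296 → NEW=255, ERR=-528558440423/4294967296
(3,4): OLD=6934648138269/68719476736 → NEW=0, ERR=6934648138269/68719476736
Row 0: #.##.
Row 1: ###.#
Row 2: #####
Row 3: #.##.

Answer: #.##.
###.#
#####
#.##.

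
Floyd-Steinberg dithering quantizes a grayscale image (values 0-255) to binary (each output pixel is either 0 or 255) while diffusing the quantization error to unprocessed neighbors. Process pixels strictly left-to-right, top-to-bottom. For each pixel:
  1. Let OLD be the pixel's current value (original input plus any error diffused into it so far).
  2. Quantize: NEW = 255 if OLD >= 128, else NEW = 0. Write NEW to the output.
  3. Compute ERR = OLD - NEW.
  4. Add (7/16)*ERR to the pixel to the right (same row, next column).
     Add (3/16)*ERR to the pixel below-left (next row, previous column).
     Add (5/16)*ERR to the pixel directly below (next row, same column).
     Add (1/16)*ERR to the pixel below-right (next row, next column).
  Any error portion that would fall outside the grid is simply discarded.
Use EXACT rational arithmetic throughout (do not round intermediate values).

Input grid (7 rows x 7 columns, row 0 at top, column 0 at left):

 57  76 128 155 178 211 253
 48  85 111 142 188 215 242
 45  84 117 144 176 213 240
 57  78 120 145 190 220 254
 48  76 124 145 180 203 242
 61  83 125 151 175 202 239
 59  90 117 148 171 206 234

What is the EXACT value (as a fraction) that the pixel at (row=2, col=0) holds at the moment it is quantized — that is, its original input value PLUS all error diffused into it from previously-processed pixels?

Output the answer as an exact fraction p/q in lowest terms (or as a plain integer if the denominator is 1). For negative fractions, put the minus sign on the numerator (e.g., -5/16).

(0,0): OLD=57 → NEW=0, ERR=57
(0,1): OLD=1615/16 → NEW=0, ERR=1615/16
(0,2): OLD=44073/256 → NEW=255, ERR=-21207/256
(0,3): OLD=486431/4096 → NEW=0, ERR=486431/4096
(0,4): OLD=15070425/65536 → NEW=255, ERR=-1641255/65536
(0,5): OLD=209760751/1048576 → NEW=255, ERR=-57626129/1048576
(0,6): OLD=3841252745/16777216 → NEW=255, ERR=-436937335/16777216
(1,0): OLD=21693/256 → NEW=0, ERR=21693/256
(1,1): OLD=290091/2048 → NEW=255, ERR=-232149/2048
(1,2): OLD=4200583/65536 → NEW=0, ERR=4200583/65536
(1,3): OLD=51715899/262144 → NEW=255, ERR=-15130821/262144
(1,4): OLD=2550801169/16777216 → NEW=255, ERR=-1727388911/16777216
(1,5): OLD=19640418529/134217728 → NEW=255, ERR=-14585102111/134217728
(1,6): OLD=392741690127/2147483648 → NEW=255, ERR=-154866640113/2147483648
(2,0): OLD=1645833/32768 → NEW=0, ERR=1645833/32768
Target (2,0): original=45, with diffused error = 1645833/32768

Answer: 1645833/32768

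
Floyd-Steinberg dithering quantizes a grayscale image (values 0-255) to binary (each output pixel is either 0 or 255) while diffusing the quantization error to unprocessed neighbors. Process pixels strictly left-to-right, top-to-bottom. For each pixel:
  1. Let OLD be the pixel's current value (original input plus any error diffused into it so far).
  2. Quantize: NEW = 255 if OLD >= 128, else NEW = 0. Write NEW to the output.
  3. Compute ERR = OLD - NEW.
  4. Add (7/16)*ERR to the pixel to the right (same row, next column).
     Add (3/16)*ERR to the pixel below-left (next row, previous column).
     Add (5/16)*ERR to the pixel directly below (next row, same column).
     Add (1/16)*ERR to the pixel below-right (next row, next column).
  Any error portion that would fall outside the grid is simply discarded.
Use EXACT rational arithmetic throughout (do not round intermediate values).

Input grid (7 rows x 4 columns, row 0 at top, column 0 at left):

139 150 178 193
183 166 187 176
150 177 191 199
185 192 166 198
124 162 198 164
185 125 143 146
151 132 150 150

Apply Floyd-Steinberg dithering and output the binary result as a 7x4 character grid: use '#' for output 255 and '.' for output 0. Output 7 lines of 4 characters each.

(0,0): OLD=139 → NEW=255, ERR=-116
(0,1): OLD=397/4 → NEW=0, ERR=397/4
(0,2): OLD=14171/64 → NEW=255, ERR=-2149/64
(0,3): OLD=182589/1024 → NEW=255, ERR=-78531/1024
(1,0): OLD=10583/64 → NEW=255, ERR=-5737/64
(1,1): OLD=73857/512 → NEW=255, ERR=-56703/512
(1,2): OLD=1964085/16384 → NEW=0, ERR=1964085/16384
(1,3): OLD=53053315/262144 → NEW=255, ERR=-13793405/262144
(2,0): OLD=829211/8192 → NEW=0, ERR=829211/8192
(2,1): OLD=53359545/262144 → NEW=255, ERR=-13487175/262144
(2,2): OLD=99177061/524288 → NEW=255, ERR=-34516379/524288
(2,3): OLD=1352635009/8388608 → NEW=255, ERR=-786460031/8388608
(3,0): OLD=868158475/4194304 → NEW=255, ERR=-201389045/4194304
(3,1): OLD=9992367509/67108864 → NEW=255, ERR=-7120392811/67108864
(3,2): OLD=83980153003/1073741824 → NEW=0, ERR=83980153003/1073741824
(3,3): OLD=3415451205421/17179869184 → NEW=255, ERR=-965415436499/17179869184
(4,0): OLD=95671684143/1073741824 → NEW=0, ERR=95671684143/1073741824
(4,1): OLD=1541797017709/8589934592 → NEW=255, ERR=-648636303251/8589934592
(4,2): OLD=47344262700525/274877906944 → NEW=255, ERR=-22749603570195/274877906944
(4,3): OLD=506298087078539/4398046511104 → NEW=0, ERR=506298087078539/4398046511104
(5,0): OLD=27307164848287/137438953472 → NEW=255, ERR=-7739768287073/137438953472
(5,1): OLD=293860389778841/4398046511104 → NEW=0, ERR=293860389778841/4398046511104
(5,2): OLD=358955541694167/2199023255552 → NEW=255, ERR=-201795388471593/2199023255552
(5,3): OLD=9616197989606217/70368744177664 → NEW=255, ERR=-8327831775698103/70368744177664
(6,0): OLD=10268898614232107/70368744177664 → NEW=255, ERR=-7675131151072213/70368744177664
(6,1): OLD=95066582171773853/1125899906842624 → NEW=0, ERR=95066582171773853/1125899906842624
(6,2): OLD=2526521991687310843/18014398509481984 → NEW=255, ERR=-2067149628230595077/18014398509481984
(6,3): OLD=16451776529889734365/288230376151711744 → NEW=0, ERR=16451776529889734365/288230376151711744
Row 0: #.##
Row 1: ##.#
Row 2: .###
Row 3: ##.#
Row 4: .##.
Row 5: #.##
Row 6: #.#.

Answer: #.##
##.#
.###
##.#
.##.
#.##
#.#.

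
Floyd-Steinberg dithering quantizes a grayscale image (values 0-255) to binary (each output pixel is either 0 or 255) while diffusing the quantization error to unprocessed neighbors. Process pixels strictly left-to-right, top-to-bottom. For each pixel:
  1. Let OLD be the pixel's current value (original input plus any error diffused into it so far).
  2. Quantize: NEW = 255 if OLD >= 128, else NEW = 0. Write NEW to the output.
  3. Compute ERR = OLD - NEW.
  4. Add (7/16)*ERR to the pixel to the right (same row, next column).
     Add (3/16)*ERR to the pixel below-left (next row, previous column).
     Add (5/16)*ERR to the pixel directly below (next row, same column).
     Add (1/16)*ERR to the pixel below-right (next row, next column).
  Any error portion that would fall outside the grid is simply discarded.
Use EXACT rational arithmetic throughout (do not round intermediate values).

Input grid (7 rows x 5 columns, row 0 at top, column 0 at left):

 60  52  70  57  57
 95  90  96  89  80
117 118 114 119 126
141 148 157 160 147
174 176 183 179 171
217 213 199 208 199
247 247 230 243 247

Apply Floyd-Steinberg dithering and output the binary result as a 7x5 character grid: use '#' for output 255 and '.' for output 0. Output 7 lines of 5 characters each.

Answer: .....
#.#.#
.#.#.
#.##.
##.##
####.
#####

Derivation:
(0,0): OLD=60 → NEW=0, ERR=60
(0,1): OLD=313/4 → NEW=0, ERR=313/4
(0,2): OLD=6671/64 → NEW=0, ERR=6671/64
(0,3): OLD=105065/1024 → NEW=0, ERR=105065/1024
(0,4): OLD=1669343/16384 → NEW=0, ERR=1669343/16384
(1,0): OLD=8219/64 → NEW=255, ERR=-8101/64
(1,1): OLD=42173/512 → NEW=0, ERR=42173/512
(1,2): OLD=3092289/16384 → NEW=255, ERR=-1085631/16384
(1,3): OLD=7713101/65536 → NEW=0, ERR=7713101/65536
(1,4): OLD=177988807/1048576 → NEW=255, ERR=-89398073/1048576
(2,0): OLD=760943/8192 → NEW=0, ERR=760943/8192
(2,1): OLD=43003125/262144 → NEW=255, ERR=-23843595/262144
(2,2): OLD=338544799/4194304 → NEW=0, ERR=338544799/4194304
(2,3): OLD=11473262317/67108864 → NEW=255, ERR=-5639498003/67108864
(2,4): OLD=75105815867/1073741824 → NEW=0, ERR=75105815867/1073741824
(3,0): OLD=641616959/4194304 → NEW=255, ERR=-427930561/4194304
(3,1): OLD=3217173779/33554432 → NEW=0, ERR=3217173779/33554432
(3,2): OLD=217679028865/1073741824 → NEW=255, ERR=-56125136255/1073741824
(3,3): OLD=277091023945/2147483648 → NEW=255, ERR=-270517306295/2147483648
(3,4): OLD=3727854618605/34359738368 → NEW=0, ERR=3727854618605/34359738368
(4,0): OLD=85949837585/536870912 → NEW=255, ERR=-50952244975/536870912
(4,1): OLD=2547147718993/17179869184 → NEW=255, ERR=-1833718922927/17179869184
(4,2): OLD=28131391233631/274877906944 → NEW=0, ERR=28131391233631/274877906944
(4,3): OLD=886139464059473/4398046511104 → NEW=255, ERR=-235362396272047/4398046511104
(4,4): OLD=12217325993091255/70368744177664 → NEW=255, ERR=-5726703772213065/70368744177664
(5,0): OLD=45994989842067/274877906944 → NEW=255, ERR=-24098876428653/274877906944
(5,1): OLD=339850441152057/2199023255552 → NEW=255, ERR=-220900489013703/2199023255552
(5,2): OLD=11985765310768321/70368744177664 → NEW=255, ERR=-5958264454535999/70368744177664
(5,3): OLD=40917965644730095/281474976710656 → NEW=255, ERR=-30858153416487185/281474976710656
(5,4): OLD=550611983125646101/4503599627370496 → NEW=0, ERR=550611983125646101/4503599627370496
(6,0): OLD=7063883381754275/35184372088832 → NEW=255, ERR=-1908131500897885/35184372088832
(6,1): OLD=191995252006022093/1125899906842624 → NEW=255, ERR=-95109224238847027/1125899906842624
(6,2): OLD=2517487039773185055/18014398509481984 → NEW=255, ERR=-2076184580144720865/18014398509481984
(6,3): OLD=50714108347723546005/288230376151711744 → NEW=255, ERR=-22784637570962948715/288230376151711744
(6,4): OLD=1124191069056548046163/4611686018427387904 → NEW=255, ERR=-51788865642435869357/4611686018427387904
Row 0: .....
Row 1: #.#.#
Row 2: .#.#.
Row 3: #.##.
Row 4: ##.##
Row 5: ####.
Row 6: #####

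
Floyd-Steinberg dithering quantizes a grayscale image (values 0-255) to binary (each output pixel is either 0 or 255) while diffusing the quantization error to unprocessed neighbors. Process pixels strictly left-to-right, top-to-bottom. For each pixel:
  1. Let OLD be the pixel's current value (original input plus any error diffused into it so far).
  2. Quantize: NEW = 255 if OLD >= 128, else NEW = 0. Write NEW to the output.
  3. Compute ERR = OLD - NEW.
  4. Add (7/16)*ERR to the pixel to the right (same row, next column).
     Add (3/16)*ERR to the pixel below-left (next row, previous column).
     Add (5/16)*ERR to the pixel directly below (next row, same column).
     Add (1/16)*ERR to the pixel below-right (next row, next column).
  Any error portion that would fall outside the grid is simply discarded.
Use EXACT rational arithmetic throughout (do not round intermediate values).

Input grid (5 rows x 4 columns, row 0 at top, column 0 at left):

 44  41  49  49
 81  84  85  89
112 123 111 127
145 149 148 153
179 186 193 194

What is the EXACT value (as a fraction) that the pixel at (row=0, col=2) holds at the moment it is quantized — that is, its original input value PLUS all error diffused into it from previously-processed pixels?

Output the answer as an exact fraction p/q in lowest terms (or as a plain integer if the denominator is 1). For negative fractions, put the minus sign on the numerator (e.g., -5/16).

(0,0): OLD=44 → NEW=0, ERR=44
(0,1): OLD=241/4 → NEW=0, ERR=241/4
(0,2): OLD=4823/64 → NEW=0, ERR=4823/64
Target (0,2): original=49, with diffused error = 4823/64

Answer: 4823/64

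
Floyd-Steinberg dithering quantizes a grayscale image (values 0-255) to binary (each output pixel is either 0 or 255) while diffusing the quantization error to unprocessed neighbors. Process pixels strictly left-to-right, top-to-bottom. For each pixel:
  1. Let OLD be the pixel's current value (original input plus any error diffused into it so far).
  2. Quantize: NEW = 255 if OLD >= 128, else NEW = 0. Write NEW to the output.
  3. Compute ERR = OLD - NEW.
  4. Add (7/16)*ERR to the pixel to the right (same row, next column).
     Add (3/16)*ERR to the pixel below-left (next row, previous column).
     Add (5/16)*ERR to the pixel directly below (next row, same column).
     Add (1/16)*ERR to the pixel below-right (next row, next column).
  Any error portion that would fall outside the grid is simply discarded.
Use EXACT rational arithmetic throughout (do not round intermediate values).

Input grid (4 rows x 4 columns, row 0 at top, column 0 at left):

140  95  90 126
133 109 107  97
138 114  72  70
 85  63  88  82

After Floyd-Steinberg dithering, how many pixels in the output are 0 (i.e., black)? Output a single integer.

(0,0): OLD=140 → NEW=255, ERR=-115
(0,1): OLD=715/16 → NEW=0, ERR=715/16
(0,2): OLD=28045/256 → NEW=0, ERR=28045/256
(0,3): OLD=712411/4096 → NEW=255, ERR=-332069/4096
(1,0): OLD=26993/256 → NEW=0, ERR=26993/256
(1,1): OLD=373655/2048 → NEW=255, ERR=-148585/2048
(1,2): OLD=6362595/65536 → NEW=0, ERR=6362595/65536
(1,3): OLD=126864037/1048576 → NEW=0, ERR=126864037/1048576
(2,0): OLD=5155949/32768 → NEW=255, ERR=-3199891/32768
(2,1): OLD=76963583/1048576 → NEW=0, ERR=76963583/1048576
(2,2): OLD=320028603/2097152 → NEW=255, ERR=-214745157/2097152
(2,3): OLD=2317837551/33554432 → NEW=0, ERR=2317837551/33554432
(3,0): OLD=1144971549/16777216 → NEW=0, ERR=1144971549/16777216
(3,1): OLD=24291093251/268435456 → NEW=0, ERR=24291093251/268435456
(3,2): OLD=485888652797/4294967296 → NEW=0, ERR=485888652797/4294967296
(3,3): OLD=10079835613035/68719476736 → NEW=255, ERR=-7443630954645/68719476736
Output grid:
  Row 0: #..#  (2 black, running=2)
  Row 1: .#..  (3 black, running=5)
  Row 2: #.#.  (2 black, running=7)
  Row 3: ...#  (3 black, running=10)

Answer: 10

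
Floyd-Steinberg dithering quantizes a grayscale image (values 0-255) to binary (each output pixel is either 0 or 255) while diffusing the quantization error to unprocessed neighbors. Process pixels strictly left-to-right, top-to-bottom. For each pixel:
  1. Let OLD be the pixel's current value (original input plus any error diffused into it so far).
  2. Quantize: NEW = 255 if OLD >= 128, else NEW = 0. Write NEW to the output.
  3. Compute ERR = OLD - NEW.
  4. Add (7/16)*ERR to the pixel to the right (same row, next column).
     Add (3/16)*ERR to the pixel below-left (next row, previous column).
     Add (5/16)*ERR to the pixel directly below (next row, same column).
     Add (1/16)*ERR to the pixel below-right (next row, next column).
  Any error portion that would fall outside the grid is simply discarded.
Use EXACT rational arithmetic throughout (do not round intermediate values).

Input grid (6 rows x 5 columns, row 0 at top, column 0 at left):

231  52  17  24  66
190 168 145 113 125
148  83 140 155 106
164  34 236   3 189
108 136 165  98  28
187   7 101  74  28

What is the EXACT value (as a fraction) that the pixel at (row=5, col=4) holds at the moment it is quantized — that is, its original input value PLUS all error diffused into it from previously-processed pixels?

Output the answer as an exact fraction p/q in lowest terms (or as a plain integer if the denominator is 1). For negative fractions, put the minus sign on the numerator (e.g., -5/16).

(0,0): OLD=231 → NEW=255, ERR=-24
(0,1): OLD=83/2 → NEW=0, ERR=83/2
(0,2): OLD=1125/32 → NEW=0, ERR=1125/32
(0,3): OLD=20163/512 → NEW=0, ERR=20163/512
(0,4): OLD=681813/8192 → NEW=0, ERR=681813/8192
(1,0): OLD=6089/32 → NEW=255, ERR=-2071/32
(1,1): OLD=40383/256 → NEW=255, ERR=-24897/256
(1,2): OLD=1011019/8192 → NEW=0, ERR=1011019/8192
(1,3): OLD=6458687/32768 → NEW=255, ERR=-1897153/32768
(1,4): OLD=67182621/524288 → NEW=255, ERR=-66510819/524288
(2,0): OLD=448677/4096 → NEW=0, ERR=448677/4096
(2,1): OLD=15679815/131072 → NEW=0, ERR=15679815/131072
(2,2): OLD=448728405/2097152 → NEW=255, ERR=-86045355/2097152
(2,3): OLD=3452221551/33554432 → NEW=0, ERR=3452221551/33554432
(2,4): OLD=57847720777/536870912 → NEW=0, ERR=57847720777/536870912
(3,0): OLD=462760693/2097152 → NEW=255, ERR=-72013067/2097152
(3,1): OLD=931365489/16777216 → NEW=0, ERR=931365489/16777216
(3,2): OLD=147227720971/536870912 → NEW=255, ERR=10325638411/536870912
(3,3): OLD=65717818523/1073741824 → NEW=0, ERR=65717818523/1073741824
(3,4): OLD=4395968302839/17179869184 → NEW=255, ERR=15101660919/17179869184
(4,0): OLD=28904603035/268435456 → NEW=0, ERR=28904603035/268435456
(4,1): OLD=1734455595323/8589934592 → NEW=255, ERR=-455977725637/8589934592
(4,2): OLD=22365721091221/137438953472 → NEW=255, ERR=-12681212044139/137438953472
(4,3): OLD=171801001885115/2199023255552 → NEW=0, ERR=171801001885115/2199023255552
(4,4): OLD=2332024587006365/35184372088832 → NEW=0, ERR=2332024587006365/35184372088832
(5,0): OLD=28957887607953/137438953472 → NEW=255, ERR=-6089045527407/137438953472
(5,1): OLD=-43476426666221/1099511627776 → NEW=0, ERR=-43476426666221/1099511627776
(5,2): OLD=2329127352006091/35184372088832 → NEW=0, ERR=2329127352006091/35184372088832
(5,3): OLD=18863987911437109/140737488355328 → NEW=255, ERR=-17024071619171531/140737488355328
(5,4): OLD=1517649309760887/2251799813685248 → NEW=0, ERR=1517649309760887/2251799813685248
Target (5,4): original=28, with diffused error = 1517649309760887/2251799813685248

Answer: 1517649309760887/2251799813685248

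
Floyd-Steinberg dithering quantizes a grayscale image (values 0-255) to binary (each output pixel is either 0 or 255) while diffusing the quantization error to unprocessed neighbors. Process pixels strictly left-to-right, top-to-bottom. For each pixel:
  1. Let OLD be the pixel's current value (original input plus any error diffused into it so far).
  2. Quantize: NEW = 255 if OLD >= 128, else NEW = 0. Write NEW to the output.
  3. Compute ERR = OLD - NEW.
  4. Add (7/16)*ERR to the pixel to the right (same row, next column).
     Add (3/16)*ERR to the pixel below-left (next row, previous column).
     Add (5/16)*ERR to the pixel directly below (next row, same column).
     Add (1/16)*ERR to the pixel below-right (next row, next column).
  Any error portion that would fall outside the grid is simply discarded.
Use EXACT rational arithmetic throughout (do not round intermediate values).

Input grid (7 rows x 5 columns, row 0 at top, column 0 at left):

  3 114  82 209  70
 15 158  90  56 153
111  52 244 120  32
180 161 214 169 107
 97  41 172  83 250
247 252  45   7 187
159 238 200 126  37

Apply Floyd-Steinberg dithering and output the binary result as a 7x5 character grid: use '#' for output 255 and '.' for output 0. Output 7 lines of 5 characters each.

(0,0): OLD=3 → NEW=0, ERR=3
(0,1): OLD=1845/16 → NEW=0, ERR=1845/16
(0,2): OLD=33907/256 → NEW=255, ERR=-31373/256
(0,3): OLD=636453/4096 → NEW=255, ERR=-408027/4096
(0,4): OLD=1731331/65536 → NEW=0, ERR=1731331/65536
(1,0): OLD=9615/256 → NEW=0, ERR=9615/256
(1,1): OLD=384361/2048 → NEW=255, ERR=-137879/2048
(1,2): OLD=706333/65536 → NEW=0, ERR=706333/65536
(1,3): OLD=7046233/262144 → NEW=0, ERR=7046233/262144
(1,4): OLD=699565035/4194304 → NEW=255, ERR=-369982485/4194304
(2,0): OLD=3608211/32768 → NEW=0, ERR=3608211/32768
(2,1): OLD=87560705/1048576 → NEW=0, ERR=87560705/1048576
(2,2): OLD=4777033027/16777216 → NEW=255, ERR=498842947/16777216
(2,3): OLD=33699981337/268435456 → NEW=0, ERR=33699981337/268435456
(2,4): OLD=262159770223/4294967296 → NEW=0, ERR=262159770223/4294967296
(3,0): OLD=3859894755/16777216 → NEW=255, ERR=-418295325/16777216
(3,1): OLD=25319415207/134217728 → NEW=255, ERR=-8906105433/134217728
(3,2): OLD=957860445533/4294967296 → NEW=255, ERR=-137356214947/4294967296
(3,3): OLD=1782784959477/8589934592 → NEW=255, ERR=-407648361483/8589934592
(3,4): OLD=15552426596137/137438953472 → NEW=0, ERR=15552426596137/137438953472
(4,0): OLD=164855784557/2147483648 → NEW=0, ERR=164855784557/2147483648
(4,1): OLD=3181350412653/68719476736 → NEW=0, ERR=3181350412653/68719476736
(4,2): OLD=186053469012995/1099511627776 → NEW=255, ERR=-94321996069885/1099511627776
(4,3): OLD=877097565129069/17592186044416 → NEW=0, ERR=877097565129069/17592186044416
(4,4): OLD=85627116310777979/281474976710656 → NEW=255, ERR=13850997249560699/281474976710656
(5,0): OLD=307500348827751/1099511627776 → NEW=255, ERR=27124883744871/1099511627776
(5,1): OLD=2339526637951349/8796093022208 → NEW=255, ERR=96522917288309/8796093022208
(5,2): OLD=9917653509451421/281474976710656 → NEW=0, ERR=9917653509451421/281474976710656
(5,3): OLD=47130784480717619/1125899906842624 → NEW=0, ERR=47130784480717619/1125899906842624
(5,4): OLD=4031762201797628737/18014398509481984 → NEW=255, ERR=-561909418120277183/18014398509481984
(6,0): OLD=23751824750156919/140737488355328 → NEW=255, ERR=-12136234780451721/140737488355328
(6,1): OLD=954090021921024633/4503599627370496 → NEW=255, ERR=-194327883058451847/4503599627370496
(6,2): OLD=14459625054352763587/72057594037927936 → NEW=255, ERR=-3915061425318860093/72057594037927936
(6,3): OLD=128740536918036573985/1152921504606846976 → NEW=0, ERR=128740536918036573985/1152921504606846976
(6,4): OLD=1452164198663275570983/18446744073709551616 → NEW=0, ERR=1452164198663275570983/18446744073709551616
Row 0: ..##.
Row 1: .#..#
Row 2: ..#..
Row 3: ####.
Row 4: ..#.#
Row 5: ##..#
Row 6: ###..

Answer: ..##.
.#..#
..#..
####.
..#.#
##..#
###..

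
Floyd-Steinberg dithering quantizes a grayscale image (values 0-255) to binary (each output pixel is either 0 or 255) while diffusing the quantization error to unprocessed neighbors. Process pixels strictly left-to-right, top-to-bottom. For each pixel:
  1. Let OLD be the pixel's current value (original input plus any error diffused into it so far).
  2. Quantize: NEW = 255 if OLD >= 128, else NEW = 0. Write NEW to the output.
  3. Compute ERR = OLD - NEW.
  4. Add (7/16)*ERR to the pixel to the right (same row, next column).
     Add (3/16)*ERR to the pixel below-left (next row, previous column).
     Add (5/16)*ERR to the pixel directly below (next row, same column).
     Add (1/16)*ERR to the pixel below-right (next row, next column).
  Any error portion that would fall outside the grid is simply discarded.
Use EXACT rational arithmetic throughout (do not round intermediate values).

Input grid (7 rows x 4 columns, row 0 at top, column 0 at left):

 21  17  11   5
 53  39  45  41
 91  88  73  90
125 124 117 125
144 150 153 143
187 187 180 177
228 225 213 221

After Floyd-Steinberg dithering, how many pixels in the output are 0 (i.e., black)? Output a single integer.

(0,0): OLD=21 → NEW=0, ERR=21
(0,1): OLD=419/16 → NEW=0, ERR=419/16
(0,2): OLD=5749/256 → NEW=0, ERR=5749/256
(0,3): OLD=60723/4096 → NEW=0, ERR=60723/4096
(1,0): OLD=16505/256 → NEW=0, ERR=16505/256
(1,1): OLD=165711/2048 → NEW=0, ERR=165711/2048
(1,2): OLD=6018427/65536 → NEW=0, ERR=6018427/65536
(1,3): OLD=91450189/1048576 → NEW=0, ERR=91450189/1048576
(2,0): OLD=4139221/32768 → NEW=0, ERR=4139221/32768
(2,1): OLD=199018103/1048576 → NEW=255, ERR=-68368777/1048576
(2,2): OLD=198353011/2097152 → NEW=0, ERR=198353011/2097152
(2,3): OLD=5515461511/33554432 → NEW=255, ERR=-3040918649/33554432
(3,0): OLD=2554321029/16777216 → NEW=255, ERR=-1723869051/16777216
(3,1): OLD=22629164443/268435456 → NEW=0, ERR=22629164443/268435456
(3,2): OLD=697376797285/4294967296 → NEW=255, ERR=-397839863195/4294967296
(3,3): OLD=4265094580803/68719476736 → NEW=0, ERR=4265094580803/68719476736
(4,0): OLD=548453259873/4294967296 → NEW=0, ERR=548453259873/4294967296
(4,1): OLD=7161298709155/34359738368 → NEW=255, ERR=-1600434574685/34359738368
(4,2): OLD=132580355788355/1099511627776 → NEW=0, ERR=132580355788355/1099511627776
(4,3): OLD=3683105656356293/17592186044416 → NEW=255, ERR=-802901784969787/17592186044416
(5,0): OLD=119941163867921/549755813888 → NEW=255, ERR=-20246568673519/549755813888
(5,1): OLD=3288362398819479/17592186044416 → NEW=255, ERR=-1197645042506601/17592186044416
(5,2): OLD=1551883784884131/8796093022208 → NEW=255, ERR=-691119935778909/8796093022208
(5,3): OLD=38252168544646131/281474976710656 → NEW=255, ERR=-33523950516571149/281474976710656
(6,0): OLD=57343908574746725/281474976710656 → NEW=255, ERR=-14432210486470555/281474976710656
(6,1): OLD=739759082356922643/4503599627370496 → NEW=255, ERR=-408658822622553837/4503599627370496
(6,2): OLD=8802641980449661461/72057594037927936 → NEW=0, ERR=8802641980449661461/72057594037927936
(6,3): OLD=267841835206148918675/1152921504606846976 → NEW=255, ERR=-26153148468597060205/1152921504606846976
Output grid:
  Row 0: ....  (4 black, running=4)
  Row 1: ....  (4 black, running=8)
  Row 2: .#.#  (2 black, running=10)
  Row 3: #.#.  (2 black, running=12)
  Row 4: .#.#  (2 black, running=14)
  Row 5: ####  (0 black, running=14)
  Row 6: ##.#  (1 black, running=15)

Answer: 15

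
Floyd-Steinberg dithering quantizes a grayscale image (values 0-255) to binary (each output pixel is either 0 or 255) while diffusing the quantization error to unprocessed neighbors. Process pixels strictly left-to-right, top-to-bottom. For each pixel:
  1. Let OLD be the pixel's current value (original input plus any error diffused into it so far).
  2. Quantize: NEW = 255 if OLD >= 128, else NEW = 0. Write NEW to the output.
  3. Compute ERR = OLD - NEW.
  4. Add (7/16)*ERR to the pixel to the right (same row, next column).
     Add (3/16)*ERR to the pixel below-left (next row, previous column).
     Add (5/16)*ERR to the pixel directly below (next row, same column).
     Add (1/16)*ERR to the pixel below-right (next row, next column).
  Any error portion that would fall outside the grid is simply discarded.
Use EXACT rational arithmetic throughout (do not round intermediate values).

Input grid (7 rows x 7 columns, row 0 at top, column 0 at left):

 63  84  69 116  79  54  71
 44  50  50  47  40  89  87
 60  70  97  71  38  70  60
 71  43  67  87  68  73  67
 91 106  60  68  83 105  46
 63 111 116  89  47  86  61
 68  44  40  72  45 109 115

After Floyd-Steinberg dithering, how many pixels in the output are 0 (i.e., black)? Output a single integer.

(0,0): OLD=63 → NEW=0, ERR=63
(0,1): OLD=1785/16 → NEW=0, ERR=1785/16
(0,2): OLD=30159/256 → NEW=0, ERR=30159/256
(0,3): OLD=686249/4096 → NEW=255, ERR=-358231/4096
(0,4): OLD=2669727/65536 → NEW=0, ERR=2669727/65536
(0,5): OLD=75311193/1048576 → NEW=0, ERR=75311193/1048576
(0,6): OLD=1718360687/16777216 → NEW=0, ERR=1718360687/16777216
(1,0): OLD=21659/256 → NEW=0, ERR=21659/256
(1,1): OLD=302909/2048 → NEW=255, ERR=-219331/2048
(1,2): OLD=2001153/65536 → NEW=0, ERR=2001153/65536
(1,3): OLD=12590637/262144 → NEW=0, ERR=12590637/262144
(1,4): OLD=1371431079/16777216 → NEW=0, ERR=1371431079/16777216
(1,5): OLD=22677100375/134217728 → NEW=255, ERR=-11548420265/134217728
(1,6): OLD=184366395705/2147483648 → NEW=0, ERR=184366395705/2147483648
(2,0): OLD=2174447/32768 → NEW=0, ERR=2174447/32768
(2,1): OLD=80297781/1048576 → NEW=0, ERR=80297781/1048576
(2,2): OLD=2388356831/16777216 → NEW=255, ERR=-1889833249/16777216
(2,3): OLD=7242838439/134217728 → NEW=0, ERR=7242838439/134217728
(2,4): OLD=79481318103/1073741824 → NEW=0, ERR=79481318103/1073741824
(2,5): OLD=3322688883229/34359738368 → NEW=0, ERR=3322688883229/34359738368
(2,6): OLD=68037087084443/549755813888 → NEW=0, ERR=68037087084443/549755813888
(3,0): OLD=1779987199/16777216 → NEW=0, ERR=1779987199/16777216
(3,1): OLD=12935137299/134217728 → NEW=0, ERR=12935137299/134217728
(3,2): OLD=95420333417/1073741824 → NEW=0, ERR=95420333417/1073741824
(3,3): OLD=642449779215/4294967296 → NEW=255, ERR=-452766881265/4294967296
(3,4): OLD=36567694180095/549755813888 → NEW=0, ERR=36567694180095/549755813888
(3,5): OLD=704354728331117/4398046511104 → NEW=255, ERR=-417147132000403/4398046511104
(3,6): OLD=4941463596331699/70368744177664 → NEW=0, ERR=4941463596331699/70368744177664
(4,0): OLD=305425911825/2147483648 → NEW=255, ERR=-242182418415/2147483648
(4,1): OLD=3782026683997/34359738368 → NEW=0, ERR=3782026683997/34359738368
(4,2): OLD=67171778966163/549755813888 → NEW=0, ERR=67171778966163/549755813888
(4,3): OLD=468562133756737/4398046511104 → NEW=0, ERR=468562133756737/4398046511104
(4,4): OLD=4434086893915251/35184372088832 → NEW=0, ERR=4434086893915251/35184372088832
(4,5): OLD=166429991817304051/1125899906842624 → NEW=255, ERR=-120674484427565069/1125899906842624
(4,6): OLD=272468362357648533/18014398509481984 → NEW=0, ERR=272468362357648533/18014398509481984
(5,0): OLD=26606102853735/549755813888 → NEW=0, ERR=26606102853735/549755813888
(5,1): OLD=802343908972621/4398046511104 → NEW=255, ERR=-319157951358899/4398046511104
(5,2): OLD=5252662820282539/35184372088832 → NEW=255, ERR=-3719352062369621/35184372088832
(5,3): OLD=30205410651879543/281474976710656 → NEW=0, ERR=30205410651879543/281474976710656
(5,4): OLD=2159810584183750077/18014398509481984 → NEW=0, ERR=2159810584183750077/18014398509481984
(5,5): OLD=16670092630442904557/144115188075855872 → NEW=0, ERR=16670092630442904557/144115188075855872
(5,6): OLD=252799472462713275459/2305843009213693952 → NEW=0, ERR=252799472462713275459/2305843009213693952
(6,0): OLD=4891844864153855/70368744177664 → NEW=0, ERR=4891844864153855/70368744177664
(6,1): OLD=39339342632500875/1125899906842624 → NEW=0, ERR=39339342632500875/1125899906842624
(6,2): OLD=681615501102322497/18014398509481984 → NEW=0, ERR=681615501102322497/18014398509481984
(6,3): OLD=19882375247929480543/144115188075855872 → NEW=255, ERR=-16866997711413766817/144115188075855872
(6,4): OLD=17195227868395112861/288230376151711744 → NEW=0, ERR=17195227868395112861/288230376151711744
(6,5): OLD=7352784551297900773297/36893488147419103232 → NEW=255, ERR=-2055054926293970550863/36893488147419103232
(6,6): OLD=77990135217603801694151/590295810358705651712 → NEW=255, ERR=-72535296423866139492409/590295810358705651712
Output grid:
  Row 0: ...#...  (6 black, running=6)
  Row 1: .#...#.  (5 black, running=11)
  Row 2: ..#....  (6 black, running=17)
  Row 3: ...#.#.  (5 black, running=22)
  Row 4: #....#.  (5 black, running=27)
  Row 5: .##....  (5 black, running=32)
  Row 6: ...#.##  (4 black, running=36)

Answer: 36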